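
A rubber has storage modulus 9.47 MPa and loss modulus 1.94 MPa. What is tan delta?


tan delta = E'' / E'
= 1.94 / 9.47
= 0.2049

tan delta = 0.2049


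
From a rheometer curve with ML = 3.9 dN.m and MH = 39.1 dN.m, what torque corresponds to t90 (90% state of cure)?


M90 = ML + 0.9 * (MH - ML)
M90 = 3.9 + 0.9 * (39.1 - 3.9)
M90 = 3.9 + 0.9 * 35.2
M90 = 35.58 dN.m

35.58 dN.m


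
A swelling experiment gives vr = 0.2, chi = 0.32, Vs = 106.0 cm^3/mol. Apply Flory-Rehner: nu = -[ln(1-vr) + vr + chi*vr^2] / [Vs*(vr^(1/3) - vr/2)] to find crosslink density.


ln(1 - vr) = ln(1 - 0.2) = -0.2231
Numerator = -((-0.2231) + 0.2 + 0.32 * 0.2^2) = 0.0103
Denominator = 106.0 * (0.2^(1/3) - 0.2/2) = 51.3892
nu = 0.0103 / 51.3892 = 2.0128e-04 mol/cm^3

2.0128e-04 mol/cm^3


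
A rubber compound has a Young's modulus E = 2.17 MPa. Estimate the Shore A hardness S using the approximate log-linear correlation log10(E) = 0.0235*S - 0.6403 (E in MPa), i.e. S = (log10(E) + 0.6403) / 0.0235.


log10(E) = 0.0235*S - 0.6403  =>  S = (log10(E) + 0.6403) / 0.0235
log10(2.17) = 0.336460
S = (0.336460 + 0.6403) / 0.0235 = 0.976760 / 0.0235
S = 41.6

Shore A = 41.6


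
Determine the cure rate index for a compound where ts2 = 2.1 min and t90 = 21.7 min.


CRI = 100 / (t90 - ts2)
= 100 / (21.7 - 2.1)
= 100 / 19.6
= 5.1 min^-1

5.1 min^-1


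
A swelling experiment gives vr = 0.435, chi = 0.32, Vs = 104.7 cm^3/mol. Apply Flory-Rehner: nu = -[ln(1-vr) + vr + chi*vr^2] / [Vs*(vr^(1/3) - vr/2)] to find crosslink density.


ln(1 - vr) = ln(1 - 0.435) = -0.5709
Numerator = -((-0.5709) + 0.435 + 0.32 * 0.435^2) = 0.0754
Denominator = 104.7 * (0.435^(1/3) - 0.435/2) = 56.5588
nu = 0.0754 / 56.5588 = 0.0013 mol/cm^3

0.0013 mol/cm^3


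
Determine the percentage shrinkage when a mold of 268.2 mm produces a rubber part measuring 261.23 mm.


Shrinkage = (mold - part) / mold * 100
= (268.2 - 261.23) / 268.2 * 100
= 6.97 / 268.2 * 100
= 2.6%

2.6%


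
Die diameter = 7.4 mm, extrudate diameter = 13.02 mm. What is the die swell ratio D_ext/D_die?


Die swell ratio = D_extrudate / D_die
= 13.02 / 7.4
= 1.759

Die swell = 1.759


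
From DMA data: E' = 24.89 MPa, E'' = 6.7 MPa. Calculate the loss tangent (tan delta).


tan delta = E'' / E'
= 6.7 / 24.89
= 0.2692

tan delta = 0.2692


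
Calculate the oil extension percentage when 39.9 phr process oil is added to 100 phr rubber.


Oil % = oil / (100 + oil) * 100
= 39.9 / (100 + 39.9) * 100
= 39.9 / 139.9 * 100
= 28.52%

28.52%


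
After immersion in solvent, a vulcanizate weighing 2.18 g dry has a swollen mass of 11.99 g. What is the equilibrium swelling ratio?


Q = W_swollen / W_dry
Q = 11.99 / 2.18
Q = 5.5

Q = 5.5


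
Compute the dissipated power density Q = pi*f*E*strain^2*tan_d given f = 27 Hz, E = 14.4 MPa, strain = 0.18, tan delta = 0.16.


Q = pi * f * E * strain^2 * tan_d
= pi * 27 * 14.4 * 0.18^2 * 0.16
= pi * 27 * 14.4 * 0.0324 * 0.16
= 6.3320

Q = 6.3320


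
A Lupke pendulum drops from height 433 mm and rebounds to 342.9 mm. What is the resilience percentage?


Resilience = h_rebound / h_drop * 100
= 342.9 / 433 * 100
= 79.2%

79.2%


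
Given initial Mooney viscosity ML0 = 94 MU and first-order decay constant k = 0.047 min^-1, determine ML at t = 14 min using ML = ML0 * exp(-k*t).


ML = ML0 * exp(-k * t)
ML = 94 * exp(-0.047 * 14)
ML = 94 * 0.5179
ML = 48.68 MU

48.68 MU


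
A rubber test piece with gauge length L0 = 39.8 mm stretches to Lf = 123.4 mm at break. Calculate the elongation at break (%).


Elongation = (Lf - L0) / L0 * 100
= (123.4 - 39.8) / 39.8 * 100
= 83.6 / 39.8 * 100
= 210.1%

210.1%


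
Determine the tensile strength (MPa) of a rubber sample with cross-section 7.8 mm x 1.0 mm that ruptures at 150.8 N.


Area = width * thickness = 7.8 * 1.0 = 7.8 mm^2
TS = force / area = 150.8 / 7.8 = 19.33 MPa

19.33 MPa


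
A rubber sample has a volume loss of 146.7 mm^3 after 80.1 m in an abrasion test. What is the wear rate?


Rate = volume_loss / distance
= 146.7 / 80.1
= 1.831 mm^3/m

1.831 mm^3/m


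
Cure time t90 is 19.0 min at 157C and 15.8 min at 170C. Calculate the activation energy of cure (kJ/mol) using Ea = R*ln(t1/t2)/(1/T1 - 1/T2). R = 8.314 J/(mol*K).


T1 = 430.15 K, T2 = 443.15 K
1/T1 - 1/T2 = 6.8198e-05
ln(t1/t2) = ln(19.0/15.8) = 0.1844
Ea = 8.314 * 0.1844 / 6.8198e-05 = 22483.6415 J/mol
Ea = 22.48 kJ/mol

22.48 kJ/mol


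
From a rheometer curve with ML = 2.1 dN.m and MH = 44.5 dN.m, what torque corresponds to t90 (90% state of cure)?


M90 = ML + 0.9 * (MH - ML)
M90 = 2.1 + 0.9 * (44.5 - 2.1)
M90 = 2.1 + 0.9 * 42.4
M90 = 40.26 dN.m

40.26 dN.m


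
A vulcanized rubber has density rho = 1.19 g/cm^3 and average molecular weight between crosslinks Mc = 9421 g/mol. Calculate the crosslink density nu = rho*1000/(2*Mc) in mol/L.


nu = rho * 1000 / (2 * Mc)
nu = 1.19 * 1000 / (2 * 9421)
nu = 1190.0 / 18842
nu = 0.0632 mol/L

0.0632 mol/L


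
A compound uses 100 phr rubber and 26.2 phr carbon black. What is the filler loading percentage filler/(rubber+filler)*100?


Filler % = filler / (rubber + filler) * 100
= 26.2 / (100 + 26.2) * 100
= 26.2 / 126.2 * 100
= 20.76%

20.76%


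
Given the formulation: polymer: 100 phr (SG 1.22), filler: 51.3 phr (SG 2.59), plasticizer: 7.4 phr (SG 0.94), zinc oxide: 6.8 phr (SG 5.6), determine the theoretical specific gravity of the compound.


Sum of weights = 165.5
Volume contributions:
  polymer: 100/1.22 = 81.9672
  filler: 51.3/2.59 = 19.8069
  plasticizer: 7.4/0.94 = 7.8723
  zinc oxide: 6.8/5.6 = 1.2143
Sum of volumes = 110.8608
SG = 165.5 / 110.8608 = 1.493

SG = 1.493


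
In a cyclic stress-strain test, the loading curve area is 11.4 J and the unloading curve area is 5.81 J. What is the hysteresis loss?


Hysteresis loss = loading - unloading
= 11.4 - 5.81
= 5.59 J

5.59 J


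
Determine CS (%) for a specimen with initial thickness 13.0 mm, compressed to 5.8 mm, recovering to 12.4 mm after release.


CS = (t0 - recovered) / (t0 - ts) * 100
= (13.0 - 12.4) / (13.0 - 5.8) * 100
= 0.6 / 7.2 * 100
= 8.3%

8.3%


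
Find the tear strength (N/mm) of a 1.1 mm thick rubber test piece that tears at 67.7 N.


Tear strength = force / thickness
= 67.7 / 1.1
= 61.55 N/mm

61.55 N/mm


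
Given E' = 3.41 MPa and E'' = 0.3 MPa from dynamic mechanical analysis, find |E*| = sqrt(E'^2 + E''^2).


|E*| = sqrt(E'^2 + E''^2)
= sqrt(3.41^2 + 0.3^2)
= sqrt(11.6281 + 0.0900)
= 3.423 MPa

3.423 MPa


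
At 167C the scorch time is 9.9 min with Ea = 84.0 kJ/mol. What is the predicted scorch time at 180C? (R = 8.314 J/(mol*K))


Convert temperatures: T1 = 167 + 273.15 = 440.15 K, T2 = 180 + 273.15 = 453.15 K
ts2_new = 9.9 * exp(84000 / 8.314 * (1/453.15 - 1/440.15))
1/T2 - 1/T1 = -6.5178e-05
ts2_new = 5.12 min

5.12 min


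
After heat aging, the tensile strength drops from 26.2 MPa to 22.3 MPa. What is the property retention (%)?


Retention = aged / original * 100
= 22.3 / 26.2 * 100
= 85.1%

85.1%


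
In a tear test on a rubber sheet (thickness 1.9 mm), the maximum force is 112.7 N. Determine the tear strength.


Tear strength = force / thickness
= 112.7 / 1.9
= 59.32 N/mm

59.32 N/mm


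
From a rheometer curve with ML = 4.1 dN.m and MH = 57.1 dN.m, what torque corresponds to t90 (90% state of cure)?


M90 = ML + 0.9 * (MH - ML)
M90 = 4.1 + 0.9 * (57.1 - 4.1)
M90 = 4.1 + 0.9 * 53.0
M90 = 51.8 dN.m

51.8 dN.m


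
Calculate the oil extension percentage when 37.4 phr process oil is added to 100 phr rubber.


Oil % = oil / (100 + oil) * 100
= 37.4 / (100 + 37.4) * 100
= 37.4 / 137.4 * 100
= 27.22%

27.22%


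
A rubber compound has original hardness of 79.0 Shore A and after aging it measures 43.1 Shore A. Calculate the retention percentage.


Retention = aged / original * 100
= 43.1 / 79.0 * 100
= 54.6%

54.6%


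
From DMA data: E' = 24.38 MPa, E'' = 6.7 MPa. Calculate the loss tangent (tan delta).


tan delta = E'' / E'
= 6.7 / 24.38
= 0.2748

tan delta = 0.2748


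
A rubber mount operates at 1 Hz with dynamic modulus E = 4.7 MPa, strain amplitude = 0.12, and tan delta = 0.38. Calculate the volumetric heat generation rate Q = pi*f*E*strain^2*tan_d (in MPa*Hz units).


Q = pi * f * E * strain^2 * tan_d
= pi * 1 * 4.7 * 0.12^2 * 0.38
= pi * 1 * 4.7 * 0.0144 * 0.38
= 0.0808

Q = 0.0808


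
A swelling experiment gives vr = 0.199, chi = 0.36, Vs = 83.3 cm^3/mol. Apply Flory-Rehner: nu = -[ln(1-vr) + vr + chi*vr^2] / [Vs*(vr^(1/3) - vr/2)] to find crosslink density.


ln(1 - vr) = ln(1 - 0.199) = -0.2219
Numerator = -((-0.2219) + 0.199 + 0.36 * 0.199^2) = 0.0086
Denominator = 83.3 * (0.199^(1/3) - 0.199/2) = 40.3445
nu = 0.0086 / 40.3445 = 2.1411e-04 mol/cm^3

2.1411e-04 mol/cm^3


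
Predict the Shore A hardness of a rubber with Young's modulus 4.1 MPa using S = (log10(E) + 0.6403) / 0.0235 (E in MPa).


log10(E) = 0.0235*S - 0.6403  =>  S = (log10(E) + 0.6403) / 0.0235
log10(4.1) = 0.612784
S = (0.612784 + 0.6403) / 0.0235 = 1.253084 / 0.0235
S = 53.3

Shore A = 53.3


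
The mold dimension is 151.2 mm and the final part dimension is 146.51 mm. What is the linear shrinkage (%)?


Shrinkage = (mold - part) / mold * 100
= (151.2 - 146.51) / 151.2 * 100
= 4.69 / 151.2 * 100
= 3.1%

3.1%


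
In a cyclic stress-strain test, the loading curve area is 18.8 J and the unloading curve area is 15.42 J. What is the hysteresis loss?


Hysteresis loss = loading - unloading
= 18.8 - 15.42
= 3.38 J

3.38 J


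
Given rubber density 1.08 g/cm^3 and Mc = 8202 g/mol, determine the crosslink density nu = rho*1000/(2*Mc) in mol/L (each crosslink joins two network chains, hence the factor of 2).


nu = rho * 1000 / (2 * Mc)
nu = 1.08 * 1000 / (2 * 8202)
nu = 1080.0 / 16404
nu = 0.0658 mol/L

0.0658 mol/L


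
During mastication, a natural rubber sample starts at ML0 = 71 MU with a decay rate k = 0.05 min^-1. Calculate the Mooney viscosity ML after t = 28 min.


ML = ML0 * exp(-k * t)
ML = 71 * exp(-0.05 * 28)
ML = 71 * 0.2466
ML = 17.51 MU

17.51 MU


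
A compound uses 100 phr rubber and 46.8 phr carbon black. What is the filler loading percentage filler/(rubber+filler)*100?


Filler % = filler / (rubber + filler) * 100
= 46.8 / (100 + 46.8) * 100
= 46.8 / 146.8 * 100
= 31.88%

31.88%


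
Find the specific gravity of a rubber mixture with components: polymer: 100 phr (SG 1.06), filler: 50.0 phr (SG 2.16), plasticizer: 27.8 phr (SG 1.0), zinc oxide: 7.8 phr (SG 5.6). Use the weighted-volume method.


Sum of weights = 185.6
Volume contributions:
  polymer: 100/1.06 = 94.3396
  filler: 50.0/2.16 = 23.1481
  plasticizer: 27.8/1.0 = 27.8000
  zinc oxide: 7.8/5.6 = 1.3929
Sum of volumes = 146.6806
SG = 185.6 / 146.6806 = 1.265

SG = 1.265


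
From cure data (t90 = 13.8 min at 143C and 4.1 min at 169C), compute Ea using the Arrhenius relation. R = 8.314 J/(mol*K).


T1 = 416.15 K, T2 = 442.15 K
1/T1 - 1/T2 = 1.4130e-04
ln(t1/t2) = ln(13.8/4.1) = 1.2137
Ea = 8.314 * 1.2137 / 1.4130e-04 = 71410.3193 J/mol
Ea = 71.41 kJ/mol

71.41 kJ/mol


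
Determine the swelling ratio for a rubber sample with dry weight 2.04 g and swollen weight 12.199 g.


Q = W_swollen / W_dry
Q = 12.199 / 2.04
Q = 5.98

Q = 5.98


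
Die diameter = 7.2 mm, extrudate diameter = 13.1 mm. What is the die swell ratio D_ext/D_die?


Die swell ratio = D_extrudate / D_die
= 13.1 / 7.2
= 1.819

Die swell = 1.819


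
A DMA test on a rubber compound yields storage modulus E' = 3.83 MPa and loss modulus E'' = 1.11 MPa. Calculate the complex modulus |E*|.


|E*| = sqrt(E'^2 + E''^2)
= sqrt(3.83^2 + 1.11^2)
= sqrt(14.6689 + 1.2321)
= 3.988 MPa

3.988 MPa


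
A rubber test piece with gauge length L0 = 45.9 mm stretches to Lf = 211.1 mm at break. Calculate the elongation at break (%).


Elongation = (Lf - L0) / L0 * 100
= (211.1 - 45.9) / 45.9 * 100
= 165.2 / 45.9 * 100
= 359.9%

359.9%


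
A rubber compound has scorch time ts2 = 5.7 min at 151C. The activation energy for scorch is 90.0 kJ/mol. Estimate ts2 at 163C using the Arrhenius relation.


Convert temperatures: T1 = 151 + 273.15 = 424.15 K, T2 = 163 + 273.15 = 436.15 K
ts2_new = 5.7 * exp(90000 / 8.314 * (1/436.15 - 1/424.15))
1/T2 - 1/T1 = -6.4867e-05
ts2_new = 2.82 min

2.82 min


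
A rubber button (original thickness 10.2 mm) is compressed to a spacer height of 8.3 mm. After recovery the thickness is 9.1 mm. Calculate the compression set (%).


CS = (t0 - recovered) / (t0 - ts) * 100
= (10.2 - 9.1) / (10.2 - 8.3) * 100
= 1.1 / 1.9 * 100
= 57.9%

57.9%


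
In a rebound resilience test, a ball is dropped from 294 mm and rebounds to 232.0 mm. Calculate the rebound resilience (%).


Resilience = h_rebound / h_drop * 100
= 232.0 / 294 * 100
= 78.9%

78.9%


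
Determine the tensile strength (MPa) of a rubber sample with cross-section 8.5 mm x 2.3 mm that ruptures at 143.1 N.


Area = width * thickness = 8.5 * 2.3 = 19.55 mm^2
TS = force / area = 143.1 / 19.55 = 7.32 MPa

7.32 MPa


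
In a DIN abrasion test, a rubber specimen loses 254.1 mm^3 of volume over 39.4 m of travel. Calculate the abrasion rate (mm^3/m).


Rate = volume_loss / distance
= 254.1 / 39.4
= 6.449 mm^3/m

6.449 mm^3/m


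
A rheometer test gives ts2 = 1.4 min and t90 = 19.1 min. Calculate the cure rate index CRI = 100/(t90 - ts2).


CRI = 100 / (t90 - ts2)
= 100 / (19.1 - 1.4)
= 100 / 17.7
= 5.65 min^-1

5.65 min^-1


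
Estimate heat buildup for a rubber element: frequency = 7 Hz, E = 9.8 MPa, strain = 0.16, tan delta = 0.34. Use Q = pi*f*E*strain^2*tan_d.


Q = pi * f * E * strain^2 * tan_d
= pi * 7 * 9.8 * 0.16^2 * 0.34
= pi * 7 * 9.8 * 0.0256 * 0.34
= 1.8758

Q = 1.8758


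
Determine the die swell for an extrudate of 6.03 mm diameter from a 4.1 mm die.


Die swell ratio = D_extrudate / D_die
= 6.03 / 4.1
= 1.471

Die swell = 1.471


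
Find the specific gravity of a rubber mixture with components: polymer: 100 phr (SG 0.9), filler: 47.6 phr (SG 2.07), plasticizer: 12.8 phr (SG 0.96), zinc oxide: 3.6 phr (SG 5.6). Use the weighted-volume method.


Sum of weights = 164.0
Volume contributions:
  polymer: 100/0.9 = 111.1111
  filler: 47.6/2.07 = 22.9952
  plasticizer: 12.8/0.96 = 13.3333
  zinc oxide: 3.6/5.6 = 0.6429
Sum of volumes = 148.0825
SG = 164.0 / 148.0825 = 1.107

SG = 1.107


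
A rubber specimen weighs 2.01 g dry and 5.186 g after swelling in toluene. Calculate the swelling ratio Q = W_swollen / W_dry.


Q = W_swollen / W_dry
Q = 5.186 / 2.01
Q = 2.58

Q = 2.58


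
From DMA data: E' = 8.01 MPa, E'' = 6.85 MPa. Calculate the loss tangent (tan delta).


tan delta = E'' / E'
= 6.85 / 8.01
= 0.8552

tan delta = 0.8552


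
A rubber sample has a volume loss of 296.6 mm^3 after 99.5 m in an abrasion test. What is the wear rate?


Rate = volume_loss / distance
= 296.6 / 99.5
= 2.981 mm^3/m

2.981 mm^3/m


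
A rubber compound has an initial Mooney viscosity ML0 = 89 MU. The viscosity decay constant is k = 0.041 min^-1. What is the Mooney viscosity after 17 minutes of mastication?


ML = ML0 * exp(-k * t)
ML = 89 * exp(-0.041 * 17)
ML = 89 * 0.4981
ML = 44.33 MU

44.33 MU


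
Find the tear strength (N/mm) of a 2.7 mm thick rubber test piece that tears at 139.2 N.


Tear strength = force / thickness
= 139.2 / 2.7
= 51.56 N/mm

51.56 N/mm


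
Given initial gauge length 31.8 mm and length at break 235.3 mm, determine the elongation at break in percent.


Elongation = (Lf - L0) / L0 * 100
= (235.3 - 31.8) / 31.8 * 100
= 203.5 / 31.8 * 100
= 639.9%

639.9%


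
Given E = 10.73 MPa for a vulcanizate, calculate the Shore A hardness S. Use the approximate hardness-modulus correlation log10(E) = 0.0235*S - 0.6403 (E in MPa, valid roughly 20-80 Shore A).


log10(E) = 0.0235*S - 0.6403  =>  S = (log10(E) + 0.6403) / 0.0235
log10(10.73) = 1.030600
S = (1.030600 + 0.6403) / 0.0235 = 1.670900 / 0.0235
S = 71.1

Shore A = 71.1


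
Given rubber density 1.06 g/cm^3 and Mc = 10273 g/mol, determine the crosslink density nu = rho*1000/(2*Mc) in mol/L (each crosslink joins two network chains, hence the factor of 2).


nu = rho * 1000 / (2 * Mc)
nu = 1.06 * 1000 / (2 * 10273)
nu = 1060.0 / 20546
nu = 0.0516 mol/L

0.0516 mol/L


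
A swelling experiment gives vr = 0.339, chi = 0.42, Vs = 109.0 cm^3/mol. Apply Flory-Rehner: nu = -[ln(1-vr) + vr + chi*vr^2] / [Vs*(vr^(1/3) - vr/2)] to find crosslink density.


ln(1 - vr) = ln(1 - 0.339) = -0.4140
Numerator = -((-0.4140) + 0.339 + 0.42 * 0.339^2) = 0.0267
Denominator = 109.0 * (0.339^(1/3) - 0.339/2) = 57.5267
nu = 0.0267 / 57.5267 = 4.6473e-04 mol/cm^3

4.6473e-04 mol/cm^3


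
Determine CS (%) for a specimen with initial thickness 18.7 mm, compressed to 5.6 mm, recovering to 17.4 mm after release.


CS = (t0 - recovered) / (t0 - ts) * 100
= (18.7 - 17.4) / (18.7 - 5.6) * 100
= 1.3 / 13.1 * 100
= 9.9%

9.9%


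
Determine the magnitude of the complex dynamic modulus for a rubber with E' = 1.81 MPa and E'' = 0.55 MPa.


|E*| = sqrt(E'^2 + E''^2)
= sqrt(1.81^2 + 0.55^2)
= sqrt(3.2761 + 0.3025)
= 1.892 MPa

1.892 MPa


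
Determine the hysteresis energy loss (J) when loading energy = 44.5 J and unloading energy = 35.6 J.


Hysteresis loss = loading - unloading
= 44.5 - 35.6
= 8.9 J

8.9 J


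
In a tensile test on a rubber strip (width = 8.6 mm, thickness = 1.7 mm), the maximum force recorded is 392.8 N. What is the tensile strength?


Area = width * thickness = 8.6 * 1.7 = 14.62 mm^2
TS = force / area = 392.8 / 14.62 = 26.87 MPa

26.87 MPa


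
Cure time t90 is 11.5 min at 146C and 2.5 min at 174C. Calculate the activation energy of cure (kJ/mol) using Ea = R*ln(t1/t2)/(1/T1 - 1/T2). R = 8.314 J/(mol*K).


T1 = 419.15 K, T2 = 447.15 K
1/T1 - 1/T2 = 1.4939e-04
ln(t1/t2) = ln(11.5/2.5) = 1.5261
Ea = 8.314 * 1.5261 / 1.4939e-04 = 84926.8960 J/mol
Ea = 84.93 kJ/mol

84.93 kJ/mol


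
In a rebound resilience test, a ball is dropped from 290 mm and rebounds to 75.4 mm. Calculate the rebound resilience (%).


Resilience = h_rebound / h_drop * 100
= 75.4 / 290 * 100
= 26.0%

26.0%


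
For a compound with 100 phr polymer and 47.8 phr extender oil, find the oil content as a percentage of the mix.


Oil % = oil / (100 + oil) * 100
= 47.8 / (100 + 47.8) * 100
= 47.8 / 147.8 * 100
= 32.34%

32.34%


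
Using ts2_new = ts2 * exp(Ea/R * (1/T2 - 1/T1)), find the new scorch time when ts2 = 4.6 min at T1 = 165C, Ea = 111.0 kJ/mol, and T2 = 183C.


Convert temperatures: T1 = 165 + 273.15 = 438.15 K, T2 = 183 + 273.15 = 456.15 K
ts2_new = 4.6 * exp(111000 / 8.314 * (1/456.15 - 1/438.15))
1/T2 - 1/T1 = -9.0062e-05
ts2_new = 1.38 min

1.38 min


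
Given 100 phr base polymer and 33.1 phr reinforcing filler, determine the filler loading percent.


Filler % = filler / (rubber + filler) * 100
= 33.1 / (100 + 33.1) * 100
= 33.1 / 133.1 * 100
= 24.87%

24.87%


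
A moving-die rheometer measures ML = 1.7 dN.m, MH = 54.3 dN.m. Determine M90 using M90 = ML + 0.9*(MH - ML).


M90 = ML + 0.9 * (MH - ML)
M90 = 1.7 + 0.9 * (54.3 - 1.7)
M90 = 1.7 + 0.9 * 52.6
M90 = 49.04 dN.m

49.04 dN.m


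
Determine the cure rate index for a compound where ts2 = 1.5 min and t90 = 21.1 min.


CRI = 100 / (t90 - ts2)
= 100 / (21.1 - 1.5)
= 100 / 19.6
= 5.1 min^-1

5.1 min^-1


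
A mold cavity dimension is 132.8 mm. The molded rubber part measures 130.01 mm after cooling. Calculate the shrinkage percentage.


Shrinkage = (mold - part) / mold * 100
= (132.8 - 130.01) / 132.8 * 100
= 2.79 / 132.8 * 100
= 2.1%

2.1%


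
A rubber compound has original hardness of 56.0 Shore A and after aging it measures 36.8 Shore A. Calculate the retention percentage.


Retention = aged / original * 100
= 36.8 / 56.0 * 100
= 65.7%

65.7%


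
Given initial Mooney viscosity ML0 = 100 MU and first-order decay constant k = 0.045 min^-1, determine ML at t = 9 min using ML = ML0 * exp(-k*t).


ML = ML0 * exp(-k * t)
ML = 100 * exp(-0.045 * 9)
ML = 100 * 0.6670
ML = 66.7 MU

66.7 MU


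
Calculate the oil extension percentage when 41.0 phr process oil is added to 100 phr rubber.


Oil % = oil / (100 + oil) * 100
= 41.0 / (100 + 41.0) * 100
= 41.0 / 141.0 * 100
= 29.08%

29.08%


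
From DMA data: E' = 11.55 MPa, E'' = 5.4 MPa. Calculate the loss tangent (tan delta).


tan delta = E'' / E'
= 5.4 / 11.55
= 0.4675

tan delta = 0.4675


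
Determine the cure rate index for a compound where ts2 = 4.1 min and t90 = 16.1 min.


CRI = 100 / (t90 - ts2)
= 100 / (16.1 - 4.1)
= 100 / 12.0
= 8.33 min^-1

8.33 min^-1


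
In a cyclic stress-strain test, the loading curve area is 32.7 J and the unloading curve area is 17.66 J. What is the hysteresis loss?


Hysteresis loss = loading - unloading
= 32.7 - 17.66
= 15.04 J

15.04 J


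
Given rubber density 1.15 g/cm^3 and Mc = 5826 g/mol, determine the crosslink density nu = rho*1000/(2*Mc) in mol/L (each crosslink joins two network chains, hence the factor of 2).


nu = rho * 1000 / (2 * Mc)
nu = 1.15 * 1000 / (2 * 5826)
nu = 1150.0 / 11652
nu = 0.0987 mol/L

0.0987 mol/L


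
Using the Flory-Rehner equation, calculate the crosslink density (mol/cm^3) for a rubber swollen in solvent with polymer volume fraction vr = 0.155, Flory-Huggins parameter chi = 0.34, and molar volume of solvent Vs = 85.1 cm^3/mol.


ln(1 - vr) = ln(1 - 0.155) = -0.1684
Numerator = -((-0.1684) + 0.155 + 0.34 * 0.155^2) = 0.0053
Denominator = 85.1 * (0.155^(1/3) - 0.155/2) = 39.1178
nu = 0.0053 / 39.1178 = 1.3421e-04 mol/cm^3

1.3421e-04 mol/cm^3


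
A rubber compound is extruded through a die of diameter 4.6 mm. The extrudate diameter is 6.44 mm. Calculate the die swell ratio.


Die swell ratio = D_extrudate / D_die
= 6.44 / 4.6
= 1.4

Die swell = 1.4


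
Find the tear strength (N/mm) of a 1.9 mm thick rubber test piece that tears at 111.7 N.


Tear strength = force / thickness
= 111.7 / 1.9
= 58.79 N/mm

58.79 N/mm


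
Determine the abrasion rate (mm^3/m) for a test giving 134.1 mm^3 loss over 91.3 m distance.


Rate = volume_loss / distance
= 134.1 / 91.3
= 1.469 mm^3/m

1.469 mm^3/m


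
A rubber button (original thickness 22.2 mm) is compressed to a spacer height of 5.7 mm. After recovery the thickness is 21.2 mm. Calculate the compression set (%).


CS = (t0 - recovered) / (t0 - ts) * 100
= (22.2 - 21.2) / (22.2 - 5.7) * 100
= 1.0 / 16.5 * 100
= 6.1%

6.1%


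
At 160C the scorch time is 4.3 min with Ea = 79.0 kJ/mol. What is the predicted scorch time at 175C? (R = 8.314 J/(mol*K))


Convert temperatures: T1 = 160 + 273.15 = 433.15 K, T2 = 175 + 273.15 = 448.15 K
ts2_new = 4.3 * exp(79000 / 8.314 * (1/448.15 - 1/433.15))
1/T2 - 1/T1 = -7.7273e-05
ts2_new = 2.06 min

2.06 min


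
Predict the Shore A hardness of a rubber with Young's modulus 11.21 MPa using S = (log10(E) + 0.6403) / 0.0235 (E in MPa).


log10(E) = 0.0235*S - 0.6403  =>  S = (log10(E) + 0.6403) / 0.0235
log10(11.21) = 1.049606
S = (1.049606 + 0.6403) / 0.0235 = 1.689906 / 0.0235
S = 71.9

Shore A = 71.9


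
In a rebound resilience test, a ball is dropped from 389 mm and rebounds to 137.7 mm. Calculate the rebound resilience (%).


Resilience = h_rebound / h_drop * 100
= 137.7 / 389 * 100
= 35.4%

35.4%


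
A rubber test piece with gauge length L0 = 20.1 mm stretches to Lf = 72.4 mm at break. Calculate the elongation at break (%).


Elongation = (Lf - L0) / L0 * 100
= (72.4 - 20.1) / 20.1 * 100
= 52.3 / 20.1 * 100
= 260.2%

260.2%


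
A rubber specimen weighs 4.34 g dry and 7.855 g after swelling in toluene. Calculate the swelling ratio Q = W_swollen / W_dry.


Q = W_swollen / W_dry
Q = 7.855 / 4.34
Q = 1.81

Q = 1.81


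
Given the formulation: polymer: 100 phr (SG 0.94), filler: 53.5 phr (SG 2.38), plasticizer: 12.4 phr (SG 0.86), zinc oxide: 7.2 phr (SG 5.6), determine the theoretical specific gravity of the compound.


Sum of weights = 173.1
Volume contributions:
  polymer: 100/0.94 = 106.3830
  filler: 53.5/2.38 = 22.4790
  plasticizer: 12.4/0.86 = 14.4186
  zinc oxide: 7.2/5.6 = 1.2857
Sum of volumes = 144.5663
SG = 173.1 / 144.5663 = 1.197

SG = 1.197


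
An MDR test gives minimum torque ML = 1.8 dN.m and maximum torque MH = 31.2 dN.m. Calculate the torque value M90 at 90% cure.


M90 = ML + 0.9 * (MH - ML)
M90 = 1.8 + 0.9 * (31.2 - 1.8)
M90 = 1.8 + 0.9 * 29.4
M90 = 28.26 dN.m

28.26 dN.m


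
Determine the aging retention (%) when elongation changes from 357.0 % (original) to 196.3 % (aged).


Retention = aged / original * 100
= 196.3 / 357.0 * 100
= 55.0%

55.0%


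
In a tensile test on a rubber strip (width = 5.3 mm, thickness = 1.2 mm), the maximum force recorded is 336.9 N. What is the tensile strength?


Area = width * thickness = 5.3 * 1.2 = 6.36 mm^2
TS = force / area = 336.9 / 6.36 = 52.97 MPa

52.97 MPa


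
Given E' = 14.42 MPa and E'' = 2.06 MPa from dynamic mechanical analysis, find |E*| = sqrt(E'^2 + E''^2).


|E*| = sqrt(E'^2 + E''^2)
= sqrt(14.42^2 + 2.06^2)
= sqrt(207.9364 + 4.2436)
= 14.566 MPa

14.566 MPa


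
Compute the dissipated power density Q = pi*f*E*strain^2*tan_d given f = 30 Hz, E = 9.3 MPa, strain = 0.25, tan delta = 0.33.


Q = pi * f * E * strain^2 * tan_d
= pi * 30 * 9.3 * 0.25^2 * 0.33
= pi * 30 * 9.3 * 0.0625 * 0.33
= 18.0779

Q = 18.0779


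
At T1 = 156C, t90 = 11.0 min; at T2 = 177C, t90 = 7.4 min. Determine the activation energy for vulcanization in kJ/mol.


T1 = 429.15 K, T2 = 450.15 K
1/T1 - 1/T2 = 1.0871e-04
ln(t1/t2) = ln(11.0/7.4) = 0.3964
Ea = 8.314 * 0.3964 / 1.0871e-04 = 30318.4835 J/mol
Ea = 30.32 kJ/mol

30.32 kJ/mol


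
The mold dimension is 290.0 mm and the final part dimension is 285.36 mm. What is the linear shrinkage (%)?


Shrinkage = (mold - part) / mold * 100
= (290.0 - 285.36) / 290.0 * 100
= 4.64 / 290.0 * 100
= 1.6%

1.6%


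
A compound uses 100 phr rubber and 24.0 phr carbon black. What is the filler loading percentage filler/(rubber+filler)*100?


Filler % = filler / (rubber + filler) * 100
= 24.0 / (100 + 24.0) * 100
= 24.0 / 124.0 * 100
= 19.35%

19.35%


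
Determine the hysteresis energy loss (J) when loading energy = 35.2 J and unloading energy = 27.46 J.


Hysteresis loss = loading - unloading
= 35.2 - 27.46
= 7.74 J

7.74 J


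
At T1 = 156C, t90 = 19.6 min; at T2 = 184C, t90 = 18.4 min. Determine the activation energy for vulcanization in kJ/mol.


T1 = 429.15 K, T2 = 457.15 K
1/T1 - 1/T2 = 1.4272e-04
ln(t1/t2) = ln(19.6/18.4) = 0.0632
Ea = 8.314 * 0.0632 / 1.4272e-04 = 3680.3736 J/mol
Ea = 3.68 kJ/mol

3.68 kJ/mol


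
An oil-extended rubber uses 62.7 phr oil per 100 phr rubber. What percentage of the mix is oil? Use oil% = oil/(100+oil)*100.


Oil % = oil / (100 + oil) * 100
= 62.7 / (100 + 62.7) * 100
= 62.7 / 162.7 * 100
= 38.54%

38.54%


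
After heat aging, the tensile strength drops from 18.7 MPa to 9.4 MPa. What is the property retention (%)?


Retention = aged / original * 100
= 9.4 / 18.7 * 100
= 50.3%

50.3%


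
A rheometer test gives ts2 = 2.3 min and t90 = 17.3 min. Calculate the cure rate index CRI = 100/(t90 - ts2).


CRI = 100 / (t90 - ts2)
= 100 / (17.3 - 2.3)
= 100 / 15.0
= 6.67 min^-1

6.67 min^-1


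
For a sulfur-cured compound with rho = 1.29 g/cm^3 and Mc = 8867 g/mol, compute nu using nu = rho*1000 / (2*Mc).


nu = rho * 1000 / (2 * Mc)
nu = 1.29 * 1000 / (2 * 8867)
nu = 1290.0 / 17734
nu = 0.0727 mol/L

0.0727 mol/L


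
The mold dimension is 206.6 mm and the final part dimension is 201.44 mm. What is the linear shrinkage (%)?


Shrinkage = (mold - part) / mold * 100
= (206.6 - 201.44) / 206.6 * 100
= 5.16 / 206.6 * 100
= 2.5%

2.5%


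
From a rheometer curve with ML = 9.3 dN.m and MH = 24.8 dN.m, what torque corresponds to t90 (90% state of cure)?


M90 = ML + 0.9 * (MH - ML)
M90 = 9.3 + 0.9 * (24.8 - 9.3)
M90 = 9.3 + 0.9 * 15.5
M90 = 23.25 dN.m

23.25 dN.m


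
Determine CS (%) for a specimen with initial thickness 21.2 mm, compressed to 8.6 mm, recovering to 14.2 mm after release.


CS = (t0 - recovered) / (t0 - ts) * 100
= (21.2 - 14.2) / (21.2 - 8.6) * 100
= 7.0 / 12.6 * 100
= 55.6%

55.6%


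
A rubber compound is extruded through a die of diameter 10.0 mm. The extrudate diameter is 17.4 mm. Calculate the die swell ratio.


Die swell ratio = D_extrudate / D_die
= 17.4 / 10.0
= 1.74

Die swell = 1.74


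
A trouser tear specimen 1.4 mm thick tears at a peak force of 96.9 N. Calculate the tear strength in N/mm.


Tear strength = force / thickness
= 96.9 / 1.4
= 69.21 N/mm

69.21 N/mm


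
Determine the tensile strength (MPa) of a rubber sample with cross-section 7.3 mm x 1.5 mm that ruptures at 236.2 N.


Area = width * thickness = 7.3 * 1.5 = 10.95 mm^2
TS = force / area = 236.2 / 10.95 = 21.57 MPa

21.57 MPa


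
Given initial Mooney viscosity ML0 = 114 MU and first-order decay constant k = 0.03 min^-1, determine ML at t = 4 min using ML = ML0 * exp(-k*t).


ML = ML0 * exp(-k * t)
ML = 114 * exp(-0.03 * 4)
ML = 114 * 0.8869
ML = 101.11 MU

101.11 MU


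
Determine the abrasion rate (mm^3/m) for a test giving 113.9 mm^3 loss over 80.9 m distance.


Rate = volume_loss / distance
= 113.9 / 80.9
= 1.408 mm^3/m

1.408 mm^3/m


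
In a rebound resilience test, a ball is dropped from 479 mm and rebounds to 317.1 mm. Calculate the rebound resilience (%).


Resilience = h_rebound / h_drop * 100
= 317.1 / 479 * 100
= 66.2%

66.2%


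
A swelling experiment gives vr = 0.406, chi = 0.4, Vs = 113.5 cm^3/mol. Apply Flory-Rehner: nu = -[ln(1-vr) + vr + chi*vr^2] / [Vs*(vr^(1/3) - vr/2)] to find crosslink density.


ln(1 - vr) = ln(1 - 0.406) = -0.5209
Numerator = -((-0.5209) + 0.406 + 0.4 * 0.406^2) = 0.0489
Denominator = 113.5 * (0.406^(1/3) - 0.406/2) = 61.0031
nu = 0.0489 / 61.0031 = 8.0228e-04 mol/cm^3

8.0228e-04 mol/cm^3


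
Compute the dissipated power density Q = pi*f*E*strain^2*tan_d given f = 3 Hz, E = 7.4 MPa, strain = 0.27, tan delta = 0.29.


Q = pi * f * E * strain^2 * tan_d
= pi * 3 * 7.4 * 0.27^2 * 0.29
= pi * 3 * 7.4 * 0.0729 * 0.29
= 1.4744

Q = 1.4744


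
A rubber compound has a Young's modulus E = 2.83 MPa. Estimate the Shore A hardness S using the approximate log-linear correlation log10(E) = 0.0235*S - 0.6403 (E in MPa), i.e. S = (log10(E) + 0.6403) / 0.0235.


log10(E) = 0.0235*S - 0.6403  =>  S = (log10(E) + 0.6403) / 0.0235
log10(2.83) = 0.451786
S = (0.451786 + 0.6403) / 0.0235 = 1.092086 / 0.0235
S = 46.5

Shore A = 46.5


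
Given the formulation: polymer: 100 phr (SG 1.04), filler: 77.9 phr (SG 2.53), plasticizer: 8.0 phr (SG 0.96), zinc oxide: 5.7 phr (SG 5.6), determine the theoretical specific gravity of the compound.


Sum of weights = 191.6
Volume contributions:
  polymer: 100/1.04 = 96.1538
  filler: 77.9/2.53 = 30.7905
  plasticizer: 8.0/0.96 = 8.3333
  zinc oxide: 5.7/5.6 = 1.0179
Sum of volumes = 136.2956
SG = 191.6 / 136.2956 = 1.406

SG = 1.406


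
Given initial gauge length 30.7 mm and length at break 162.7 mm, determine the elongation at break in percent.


Elongation = (Lf - L0) / L0 * 100
= (162.7 - 30.7) / 30.7 * 100
= 132.0 / 30.7 * 100
= 430.0%

430.0%


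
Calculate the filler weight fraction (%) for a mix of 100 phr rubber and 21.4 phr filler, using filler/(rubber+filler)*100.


Filler % = filler / (rubber + filler) * 100
= 21.4 / (100 + 21.4) * 100
= 21.4 / 121.4 * 100
= 17.63%

17.63%


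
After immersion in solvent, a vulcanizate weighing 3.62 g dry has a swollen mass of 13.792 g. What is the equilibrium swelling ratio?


Q = W_swollen / W_dry
Q = 13.792 / 3.62
Q = 3.81

Q = 3.81


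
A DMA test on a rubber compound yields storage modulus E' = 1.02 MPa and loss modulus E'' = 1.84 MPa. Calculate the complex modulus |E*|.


|E*| = sqrt(E'^2 + E''^2)
= sqrt(1.02^2 + 1.84^2)
= sqrt(1.0404 + 3.3856)
= 2.104 MPa

2.104 MPa


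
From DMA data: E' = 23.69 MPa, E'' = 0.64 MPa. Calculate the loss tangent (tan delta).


tan delta = E'' / E'
= 0.64 / 23.69
= 0.027

tan delta = 0.027


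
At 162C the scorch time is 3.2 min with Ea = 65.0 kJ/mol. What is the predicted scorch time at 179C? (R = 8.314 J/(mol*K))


Convert temperatures: T1 = 162 + 273.15 = 435.15 K, T2 = 179 + 273.15 = 452.15 K
ts2_new = 3.2 * exp(65000 / 8.314 * (1/452.15 - 1/435.15))
1/T2 - 1/T1 = -8.6403e-05
ts2_new = 1.63 min

1.63 min


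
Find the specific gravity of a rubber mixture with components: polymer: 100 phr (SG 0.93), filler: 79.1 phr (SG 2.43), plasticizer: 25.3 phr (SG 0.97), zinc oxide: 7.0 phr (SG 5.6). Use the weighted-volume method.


Sum of weights = 211.4
Volume contributions:
  polymer: 100/0.93 = 107.5269
  filler: 79.1/2.43 = 32.5514
  plasticizer: 25.3/0.97 = 26.0825
  zinc oxide: 7.0/5.6 = 1.2500
Sum of volumes = 167.4108
SG = 211.4 / 167.4108 = 1.263

SG = 1.263


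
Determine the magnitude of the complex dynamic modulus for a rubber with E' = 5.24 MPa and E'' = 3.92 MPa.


|E*| = sqrt(E'^2 + E''^2)
= sqrt(5.24^2 + 3.92^2)
= sqrt(27.4576 + 15.3664)
= 6.544 MPa

6.544 MPa


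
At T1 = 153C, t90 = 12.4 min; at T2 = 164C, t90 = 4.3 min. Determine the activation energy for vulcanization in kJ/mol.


T1 = 426.15 K, T2 = 437.15 K
1/T1 - 1/T2 = 5.9047e-05
ln(t1/t2) = ln(12.4/4.3) = 1.0591
Ea = 8.314 * 1.0591 / 5.9047e-05 = 149121.2968 J/mol
Ea = 149.12 kJ/mol

149.12 kJ/mol


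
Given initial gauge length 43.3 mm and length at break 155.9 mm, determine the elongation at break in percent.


Elongation = (Lf - L0) / L0 * 100
= (155.9 - 43.3) / 43.3 * 100
= 112.6 / 43.3 * 100
= 260.0%

260.0%


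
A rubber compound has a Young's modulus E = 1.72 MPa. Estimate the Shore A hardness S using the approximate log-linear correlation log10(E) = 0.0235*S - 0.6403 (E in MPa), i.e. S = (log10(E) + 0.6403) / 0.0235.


log10(E) = 0.0235*S - 0.6403  =>  S = (log10(E) + 0.6403) / 0.0235
log10(1.72) = 0.235528
S = (0.235528 + 0.6403) / 0.0235 = 0.875828 / 0.0235
S = 37.3

Shore A = 37.3


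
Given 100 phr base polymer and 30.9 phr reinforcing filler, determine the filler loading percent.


Filler % = filler / (rubber + filler) * 100
= 30.9 / (100 + 30.9) * 100
= 30.9 / 130.9 * 100
= 23.61%

23.61%


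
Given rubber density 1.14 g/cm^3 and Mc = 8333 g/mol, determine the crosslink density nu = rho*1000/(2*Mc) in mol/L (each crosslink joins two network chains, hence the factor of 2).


nu = rho * 1000 / (2 * Mc)
nu = 1.14 * 1000 / (2 * 8333)
nu = 1140.0 / 16666
nu = 0.0684 mol/L

0.0684 mol/L


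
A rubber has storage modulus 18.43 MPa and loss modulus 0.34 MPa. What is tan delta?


tan delta = E'' / E'
= 0.34 / 18.43
= 0.0184

tan delta = 0.0184


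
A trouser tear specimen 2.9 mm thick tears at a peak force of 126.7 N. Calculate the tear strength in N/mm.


Tear strength = force / thickness
= 126.7 / 2.9
= 43.69 N/mm

43.69 N/mm


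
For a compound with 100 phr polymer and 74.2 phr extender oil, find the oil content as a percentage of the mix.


Oil % = oil / (100 + oil) * 100
= 74.2 / (100 + 74.2) * 100
= 74.2 / 174.2 * 100
= 42.59%

42.59%


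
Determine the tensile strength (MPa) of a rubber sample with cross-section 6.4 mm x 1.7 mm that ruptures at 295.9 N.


Area = width * thickness = 6.4 * 1.7 = 10.88 mm^2
TS = force / area = 295.9 / 10.88 = 27.2 MPa

27.2 MPa


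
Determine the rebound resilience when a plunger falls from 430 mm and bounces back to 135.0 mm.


Resilience = h_rebound / h_drop * 100
= 135.0 / 430 * 100
= 31.4%

31.4%


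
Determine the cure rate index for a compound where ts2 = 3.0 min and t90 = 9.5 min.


CRI = 100 / (t90 - ts2)
= 100 / (9.5 - 3.0)
= 100 / 6.5
= 15.38 min^-1

15.38 min^-1


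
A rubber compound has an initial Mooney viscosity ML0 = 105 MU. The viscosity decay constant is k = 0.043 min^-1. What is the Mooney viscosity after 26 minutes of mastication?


ML = ML0 * exp(-k * t)
ML = 105 * exp(-0.043 * 26)
ML = 105 * 0.3269
ML = 34.33 MU

34.33 MU


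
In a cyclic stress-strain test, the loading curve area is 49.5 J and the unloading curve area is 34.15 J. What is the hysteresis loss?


Hysteresis loss = loading - unloading
= 49.5 - 34.15
= 15.35 J

15.35 J


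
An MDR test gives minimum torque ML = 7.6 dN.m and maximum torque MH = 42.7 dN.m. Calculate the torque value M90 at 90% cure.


M90 = ML + 0.9 * (MH - ML)
M90 = 7.6 + 0.9 * (42.7 - 7.6)
M90 = 7.6 + 0.9 * 35.1
M90 = 39.19 dN.m

39.19 dN.m


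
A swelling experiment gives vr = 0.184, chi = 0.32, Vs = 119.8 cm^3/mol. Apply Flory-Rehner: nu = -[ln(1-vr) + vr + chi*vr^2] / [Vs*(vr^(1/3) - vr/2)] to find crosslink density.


ln(1 - vr) = ln(1 - 0.184) = -0.2033
Numerator = -((-0.2033) + 0.184 + 0.32 * 0.184^2) = 0.0085
Denominator = 119.8 * (0.184^(1/3) - 0.184/2) = 57.1175
nu = 0.0085 / 57.1175 = 1.4894e-04 mol/cm^3

1.4894e-04 mol/cm^3


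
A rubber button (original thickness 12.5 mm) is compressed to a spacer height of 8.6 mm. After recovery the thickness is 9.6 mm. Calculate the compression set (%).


CS = (t0 - recovered) / (t0 - ts) * 100
= (12.5 - 9.6) / (12.5 - 8.6) * 100
= 2.9 / 3.9 * 100
= 74.4%

74.4%


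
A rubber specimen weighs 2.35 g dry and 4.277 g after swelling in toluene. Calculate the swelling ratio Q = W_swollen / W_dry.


Q = W_swollen / W_dry
Q = 4.277 / 2.35
Q = 1.82

Q = 1.82


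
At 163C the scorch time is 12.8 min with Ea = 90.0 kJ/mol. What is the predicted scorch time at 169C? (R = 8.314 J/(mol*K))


Convert temperatures: T1 = 163 + 273.15 = 436.15 K, T2 = 169 + 273.15 = 442.15 K
ts2_new = 12.8 * exp(90000 / 8.314 * (1/442.15 - 1/436.15))
1/T2 - 1/T1 = -3.1113e-05
ts2_new = 9.14 min

9.14 min


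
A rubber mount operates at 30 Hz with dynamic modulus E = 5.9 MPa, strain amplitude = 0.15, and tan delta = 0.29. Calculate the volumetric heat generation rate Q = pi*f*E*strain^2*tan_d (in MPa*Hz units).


Q = pi * f * E * strain^2 * tan_d
= pi * 30 * 5.9 * 0.15^2 * 0.29
= pi * 30 * 5.9 * 0.0225 * 0.29
= 3.6283

Q = 3.6283


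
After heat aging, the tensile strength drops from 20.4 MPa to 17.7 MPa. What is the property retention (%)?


Retention = aged / original * 100
= 17.7 / 20.4 * 100
= 86.8%

86.8%


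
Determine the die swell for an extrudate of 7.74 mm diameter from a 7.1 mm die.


Die swell ratio = D_extrudate / D_die
= 7.74 / 7.1
= 1.09

Die swell = 1.09


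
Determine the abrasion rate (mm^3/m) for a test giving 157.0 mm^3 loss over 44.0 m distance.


Rate = volume_loss / distance
= 157.0 / 44.0
= 3.568 mm^3/m

3.568 mm^3/m


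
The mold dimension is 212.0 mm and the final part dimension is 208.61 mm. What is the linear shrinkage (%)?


Shrinkage = (mold - part) / mold * 100
= (212.0 - 208.61) / 212.0 * 100
= 3.39 / 212.0 * 100
= 1.6%

1.6%


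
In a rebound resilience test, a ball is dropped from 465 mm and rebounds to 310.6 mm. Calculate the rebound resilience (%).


Resilience = h_rebound / h_drop * 100
= 310.6 / 465 * 100
= 66.8%

66.8%


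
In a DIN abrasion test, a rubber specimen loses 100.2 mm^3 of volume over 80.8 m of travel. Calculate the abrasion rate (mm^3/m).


Rate = volume_loss / distance
= 100.2 / 80.8
= 1.24 mm^3/m

1.24 mm^3/m


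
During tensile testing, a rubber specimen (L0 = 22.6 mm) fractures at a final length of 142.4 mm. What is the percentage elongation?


Elongation = (Lf - L0) / L0 * 100
= (142.4 - 22.6) / 22.6 * 100
= 119.8 / 22.6 * 100
= 530.1%

530.1%


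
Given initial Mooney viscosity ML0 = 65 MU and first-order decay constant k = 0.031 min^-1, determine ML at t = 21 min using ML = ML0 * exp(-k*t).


ML = ML0 * exp(-k * t)
ML = 65 * exp(-0.031 * 21)
ML = 65 * 0.5215
ML = 33.9 MU

33.9 MU


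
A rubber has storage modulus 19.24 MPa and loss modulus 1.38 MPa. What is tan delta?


tan delta = E'' / E'
= 1.38 / 19.24
= 0.0717

tan delta = 0.0717
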